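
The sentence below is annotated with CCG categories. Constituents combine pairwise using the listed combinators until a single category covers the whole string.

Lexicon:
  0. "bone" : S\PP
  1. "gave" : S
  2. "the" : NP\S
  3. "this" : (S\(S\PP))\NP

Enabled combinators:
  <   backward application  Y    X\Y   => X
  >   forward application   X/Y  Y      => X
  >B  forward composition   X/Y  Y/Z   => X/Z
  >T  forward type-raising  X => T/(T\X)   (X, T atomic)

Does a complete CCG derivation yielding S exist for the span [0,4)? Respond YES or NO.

YES

[0,4] S   <
  [0,1] "bone" : S\PP
  [1,4] S\(S\PP)   <
    [1,3] NP   >
      [1,2] NP/(NP\S)   >T
        [1,2] "gave" : S
      [2,3] "the" : NP\S
    [3,4] "this" : (S\(S\PP))\NP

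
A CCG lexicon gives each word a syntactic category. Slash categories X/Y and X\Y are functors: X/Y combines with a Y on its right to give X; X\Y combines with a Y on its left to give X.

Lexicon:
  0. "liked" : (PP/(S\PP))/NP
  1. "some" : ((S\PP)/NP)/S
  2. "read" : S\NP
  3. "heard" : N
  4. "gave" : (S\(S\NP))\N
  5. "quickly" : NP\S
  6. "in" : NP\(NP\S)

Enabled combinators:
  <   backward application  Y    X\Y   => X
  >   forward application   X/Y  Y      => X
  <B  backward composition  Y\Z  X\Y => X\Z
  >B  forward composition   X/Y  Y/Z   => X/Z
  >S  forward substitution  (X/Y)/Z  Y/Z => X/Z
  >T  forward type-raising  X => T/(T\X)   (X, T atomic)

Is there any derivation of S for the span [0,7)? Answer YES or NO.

NO

(PP/(S\PP))/NP ((S\PP)/NP)/S S\NP N (S\(S\NP))\N NP\S NP\(NP\S)
CKY chart[0,7] = {N/(N\PP), NP/(NP\PP), PP, PP/(NP\NP), PP/(PP\PP), S/(S\PP)}; S ∉ chart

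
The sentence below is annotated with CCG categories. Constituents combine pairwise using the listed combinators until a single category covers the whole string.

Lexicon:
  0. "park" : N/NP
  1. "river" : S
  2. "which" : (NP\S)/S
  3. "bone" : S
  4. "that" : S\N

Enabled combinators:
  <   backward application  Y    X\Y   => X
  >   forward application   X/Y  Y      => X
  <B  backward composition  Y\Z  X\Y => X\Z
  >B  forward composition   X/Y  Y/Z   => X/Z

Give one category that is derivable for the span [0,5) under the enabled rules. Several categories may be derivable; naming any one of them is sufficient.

[0,5] S   <
  [0,4] N   >
    [0,1] "park" : N/NP
    [1,4] NP   <
      [1,2] "river" : S
      [2,4] NP\S   >
        [2,3] "which" : (NP\S)/S
        [3,4] "bone" : S
  [4,5] "that" : S\N

S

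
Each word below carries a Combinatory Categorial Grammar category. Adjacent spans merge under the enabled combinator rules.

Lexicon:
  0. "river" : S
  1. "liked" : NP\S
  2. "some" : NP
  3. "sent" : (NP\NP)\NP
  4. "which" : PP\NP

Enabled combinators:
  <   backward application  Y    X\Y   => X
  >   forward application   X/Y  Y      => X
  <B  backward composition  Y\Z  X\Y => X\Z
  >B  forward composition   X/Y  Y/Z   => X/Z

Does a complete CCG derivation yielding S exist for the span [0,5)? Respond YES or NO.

S NP\S NP (NP\NP)\NP PP\NP
CKY chart[0,5] = {PP}; S ∉ chart

NO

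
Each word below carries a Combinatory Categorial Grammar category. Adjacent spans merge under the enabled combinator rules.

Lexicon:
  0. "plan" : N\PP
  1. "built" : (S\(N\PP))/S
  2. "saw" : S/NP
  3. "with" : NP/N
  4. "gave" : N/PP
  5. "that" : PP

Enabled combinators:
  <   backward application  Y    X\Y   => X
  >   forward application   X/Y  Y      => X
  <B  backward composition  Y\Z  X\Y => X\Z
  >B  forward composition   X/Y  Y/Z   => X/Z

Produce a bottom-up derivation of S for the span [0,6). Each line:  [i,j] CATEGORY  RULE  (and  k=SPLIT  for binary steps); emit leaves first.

[0,1] N\PP  lex  "plan"
[1,2] (S\(N\PP))/S  lex  "built"
[2,3] S/NP  lex  "saw"
[3,4] NP/N  lex  "with"
[4,5] N/PP  lex  "gave"
[3,5] NP/PP  >B  k=4
[5,6] PP  lex  "that"
[3,6] NP  >  k=5
[2,6] S  >  k=3
[1,6] S\(N\PP)  >  k=2
[0,6] S  <  k=1

[0,6] S   <
  [0,1] "plan" : N\PP
  [1,6] S\(N\PP)   >
    [1,2] "built" : (S\(N\PP))/S
    [2,6] S   >
      [2,3] "saw" : S/NP
      [3,6] NP   >
        [3,5] NP/PP   >B
          [3,4] "with" : NP/N
          [4,5] "gave" : N/PP
        [5,6] "that" : PP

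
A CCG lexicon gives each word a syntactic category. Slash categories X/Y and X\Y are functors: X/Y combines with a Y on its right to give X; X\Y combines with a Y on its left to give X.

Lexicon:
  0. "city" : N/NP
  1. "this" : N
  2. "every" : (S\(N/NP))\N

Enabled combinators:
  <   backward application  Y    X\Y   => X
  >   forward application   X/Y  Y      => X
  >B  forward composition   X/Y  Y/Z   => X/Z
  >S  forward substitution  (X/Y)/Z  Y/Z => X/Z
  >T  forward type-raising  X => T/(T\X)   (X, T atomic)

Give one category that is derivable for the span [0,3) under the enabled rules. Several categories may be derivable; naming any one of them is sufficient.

S

[0,3] S   <
  [0,1] "city" : N/NP
  [1,3] S\(N/NP)   <
    [1,2] "this" : N
    [2,3] "every" : (S\(N/NP))\N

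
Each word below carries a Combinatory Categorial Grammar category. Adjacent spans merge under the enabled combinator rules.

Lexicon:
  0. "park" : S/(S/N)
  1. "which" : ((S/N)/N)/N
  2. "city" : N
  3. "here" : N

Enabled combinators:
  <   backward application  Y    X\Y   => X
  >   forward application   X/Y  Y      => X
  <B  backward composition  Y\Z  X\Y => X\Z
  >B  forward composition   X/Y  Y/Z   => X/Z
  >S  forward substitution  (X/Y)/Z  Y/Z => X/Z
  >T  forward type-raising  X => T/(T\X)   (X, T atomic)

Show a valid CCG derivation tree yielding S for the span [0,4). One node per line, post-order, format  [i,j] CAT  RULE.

[0,1] S/(S/N)  lex  "park"
[1,2] ((S/N)/N)/N  lex  "which"
[2,3] N  lex  "city"
[1,3] (S/N)/N  >  k=2
[3,4] N  lex  "here"
[1,4] S/N  >  k=3
[0,4] S  >  k=1

[0,4] S   >
  [0,1] "park" : S/(S/N)
  [1,4] S/N   >
    [1,3] (S/N)/N   >
      [1,2] "which" : ((S/N)/N)/N
      [2,3] "city" : N
    [3,4] "here" : N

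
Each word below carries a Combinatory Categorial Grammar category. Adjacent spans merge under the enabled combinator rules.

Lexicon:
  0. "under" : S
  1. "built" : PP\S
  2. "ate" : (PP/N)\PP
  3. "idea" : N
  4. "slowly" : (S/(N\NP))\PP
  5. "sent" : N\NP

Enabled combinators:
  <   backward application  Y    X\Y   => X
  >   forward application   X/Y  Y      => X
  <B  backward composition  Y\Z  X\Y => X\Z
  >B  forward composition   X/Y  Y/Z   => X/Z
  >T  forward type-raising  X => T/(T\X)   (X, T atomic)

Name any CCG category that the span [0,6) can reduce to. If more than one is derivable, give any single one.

S

[0,6] S   >
  [0,5] S/(N\NP)   <
    [0,4] PP   >
      [0,3] PP/N   <
        [0,2] PP   <
          [0,1] "under" : S
          [1,2] "built" : PP\S
        [2,3] "ate" : (PP/N)\PP
      [3,4] "idea" : N
    [4,5] "slowly" : (S/(N\NP))\PP
  [5,6] "sent" : N\NP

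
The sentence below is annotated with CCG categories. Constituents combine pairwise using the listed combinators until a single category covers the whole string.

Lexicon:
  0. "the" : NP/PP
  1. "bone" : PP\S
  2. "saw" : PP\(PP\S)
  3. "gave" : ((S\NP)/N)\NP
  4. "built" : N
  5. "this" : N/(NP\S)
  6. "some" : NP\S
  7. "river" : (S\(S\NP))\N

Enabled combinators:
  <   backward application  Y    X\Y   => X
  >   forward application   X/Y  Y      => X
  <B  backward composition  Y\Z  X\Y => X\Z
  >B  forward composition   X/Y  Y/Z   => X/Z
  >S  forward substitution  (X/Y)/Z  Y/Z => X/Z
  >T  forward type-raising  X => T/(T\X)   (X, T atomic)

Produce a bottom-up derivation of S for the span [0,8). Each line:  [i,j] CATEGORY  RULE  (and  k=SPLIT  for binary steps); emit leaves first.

[0,1] NP/PP  lex  "the"
[1,2] PP\S  lex  "bone"
[2,3] PP\(PP\S)  lex  "saw"
[1,3] PP  <  k=2
[0,3] NP  >  k=1
[3,4] ((S\NP)/N)\NP  lex  "gave"
[0,4] (S\NP)/N  <  k=3
[4,5] N  lex  "built"
[0,5] S\NP  >  k=4
[5,6] N/(NP\S)  lex  "this"
[6,7] NP\S  lex  "some"
[5,7] N  >  k=6
[7,8] (S\(S\NP))\N  lex  "river"
[5,8] S\(S\NP)  <  k=7
[0,8] S  <  k=5

[0,8] S   <
  [0,5] S\NP   >
    [0,4] (S\NP)/N   <
      [0,3] NP   >
        [0,1] "the" : NP/PP
        [1,3] PP   <
          [1,2] "bone" : PP\S
          [2,3] "saw" : PP\(PP\S)
      [3,4] "gave" : ((S\NP)/N)\NP
    [4,5] "built" : N
  [5,8] S\(S\NP)   <
    [5,7] N   >
      [5,6] "this" : N/(NP\S)
      [6,7] "some" : NP\S
    [7,8] "river" : (S\(S\NP))\N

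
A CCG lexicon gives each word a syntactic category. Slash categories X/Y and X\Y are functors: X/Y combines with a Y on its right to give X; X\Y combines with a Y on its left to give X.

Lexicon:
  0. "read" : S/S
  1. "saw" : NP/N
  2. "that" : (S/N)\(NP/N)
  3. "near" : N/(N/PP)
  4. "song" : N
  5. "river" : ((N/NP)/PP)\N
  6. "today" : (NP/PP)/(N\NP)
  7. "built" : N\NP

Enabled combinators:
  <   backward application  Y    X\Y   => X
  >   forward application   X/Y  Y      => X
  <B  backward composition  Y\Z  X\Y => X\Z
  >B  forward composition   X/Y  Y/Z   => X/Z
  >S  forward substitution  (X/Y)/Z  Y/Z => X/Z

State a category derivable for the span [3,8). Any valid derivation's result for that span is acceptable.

N

[0,8] S   >
  [0,3] S/N   >B
    [0,1] "read" : S/S
    [1,3] S/N   <
      [1,2] "saw" : NP/N
      [2,3] "that" : (S/N)\(NP/N)
  [3,8] N   >
    [3,4] "near" : N/(N/PP)
    [4,8] N/PP   >S
      [4,6] (N/NP)/PP   <
        [4,5] "song" : N
        [5,6] "river" : ((N/NP)/PP)\N
      [6,8] NP/PP   >
        [6,7] "today" : (NP/PP)/(N\NP)
        [7,8] "built" : N\NP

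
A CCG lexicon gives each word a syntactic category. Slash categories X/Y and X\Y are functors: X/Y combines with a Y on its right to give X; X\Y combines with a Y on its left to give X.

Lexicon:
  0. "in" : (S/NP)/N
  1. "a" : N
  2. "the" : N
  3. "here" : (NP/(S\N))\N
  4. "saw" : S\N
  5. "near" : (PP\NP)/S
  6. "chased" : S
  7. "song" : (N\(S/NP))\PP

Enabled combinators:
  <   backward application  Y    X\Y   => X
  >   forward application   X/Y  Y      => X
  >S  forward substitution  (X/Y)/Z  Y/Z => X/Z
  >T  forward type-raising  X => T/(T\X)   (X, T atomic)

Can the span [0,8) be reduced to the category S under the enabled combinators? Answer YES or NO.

NO

(S/NP)/N N N (NP/(S\N))\N S\N (PP\NP)/S S (N\(S/NP))\PP
CKY chart[0,8] = {N, N/(N\N), NP/(NP\N), PP/(PP\N), S/(S\N)}; S ∉ chart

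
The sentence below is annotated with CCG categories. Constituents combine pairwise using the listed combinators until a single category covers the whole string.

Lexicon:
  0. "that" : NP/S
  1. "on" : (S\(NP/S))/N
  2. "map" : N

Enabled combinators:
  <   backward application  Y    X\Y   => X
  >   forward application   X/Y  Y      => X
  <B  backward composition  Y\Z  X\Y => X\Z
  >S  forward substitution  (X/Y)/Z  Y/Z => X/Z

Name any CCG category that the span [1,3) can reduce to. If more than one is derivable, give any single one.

[0,3] S   <
  [0,1] "that" : NP/S
  [1,3] S\(NP/S)   >
    [1,2] "on" : (S\(NP/S))/N
    [2,3] "map" : N

S\(NP/S)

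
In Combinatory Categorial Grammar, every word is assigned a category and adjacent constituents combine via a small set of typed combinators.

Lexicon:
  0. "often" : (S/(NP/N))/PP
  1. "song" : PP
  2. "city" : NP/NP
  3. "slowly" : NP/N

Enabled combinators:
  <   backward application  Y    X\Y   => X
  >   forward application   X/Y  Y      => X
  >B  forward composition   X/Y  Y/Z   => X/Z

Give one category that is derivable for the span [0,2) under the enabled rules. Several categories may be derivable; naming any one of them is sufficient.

S/(NP/N)

[0,4] S   >
  [0,2] S/(NP/N)   >
    [0,1] "often" : (S/(NP/N))/PP
    [1,2] "song" : PP
  [2,4] NP/N   >B
    [2,3] "city" : NP/NP
    [3,4] "slowly" : NP/N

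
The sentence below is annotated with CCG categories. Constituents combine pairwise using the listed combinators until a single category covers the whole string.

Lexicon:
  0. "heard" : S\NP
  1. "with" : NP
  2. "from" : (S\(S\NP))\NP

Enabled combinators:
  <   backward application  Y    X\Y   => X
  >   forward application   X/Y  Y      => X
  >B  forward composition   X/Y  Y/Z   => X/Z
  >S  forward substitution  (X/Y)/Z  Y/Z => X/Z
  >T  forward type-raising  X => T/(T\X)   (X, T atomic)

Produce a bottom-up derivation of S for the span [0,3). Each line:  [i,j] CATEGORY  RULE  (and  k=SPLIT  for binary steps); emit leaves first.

[0,1] S\NP  lex  "heard"
[1,2] NP  lex  "with"
[2,3] (S\(S\NP))\NP  lex  "from"
[1,3] S\(S\NP)  <  k=2
[0,3] S  <  k=1

[0,3] S   <
  [0,1] "heard" : S\NP
  [1,3] S\(S\NP)   <
    [1,2] "with" : NP
    [2,3] "from" : (S\(S\NP))\NP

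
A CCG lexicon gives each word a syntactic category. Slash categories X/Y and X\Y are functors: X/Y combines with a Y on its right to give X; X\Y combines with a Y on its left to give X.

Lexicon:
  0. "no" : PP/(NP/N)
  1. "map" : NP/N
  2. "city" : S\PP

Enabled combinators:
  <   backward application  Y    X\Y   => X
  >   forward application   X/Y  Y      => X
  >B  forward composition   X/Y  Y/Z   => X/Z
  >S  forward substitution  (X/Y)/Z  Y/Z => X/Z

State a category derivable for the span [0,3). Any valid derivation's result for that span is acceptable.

[0,3] S   <
  [0,2] PP   >
    [0,1] "no" : PP/(NP/N)
    [1,2] "map" : NP/N
  [2,3] "city" : S\PP

S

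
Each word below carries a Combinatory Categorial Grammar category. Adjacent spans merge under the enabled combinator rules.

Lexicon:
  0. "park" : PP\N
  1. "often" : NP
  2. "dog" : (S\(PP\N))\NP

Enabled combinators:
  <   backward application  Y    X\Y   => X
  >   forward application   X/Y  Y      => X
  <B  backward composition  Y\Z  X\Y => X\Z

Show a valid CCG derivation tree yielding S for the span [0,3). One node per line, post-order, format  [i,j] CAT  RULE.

[0,1] PP\N  lex  "park"
[1,2] NP  lex  "often"
[2,3] (S\(PP\N))\NP  lex  "dog"
[1,3] S\(PP\N)  <  k=2
[0,3] S  <  k=1

[0,3] S   <
  [0,1] "park" : PP\N
  [1,3] S\(PP\N)   <
    [1,2] "often" : NP
    [2,3] "dog" : (S\(PP\N))\NP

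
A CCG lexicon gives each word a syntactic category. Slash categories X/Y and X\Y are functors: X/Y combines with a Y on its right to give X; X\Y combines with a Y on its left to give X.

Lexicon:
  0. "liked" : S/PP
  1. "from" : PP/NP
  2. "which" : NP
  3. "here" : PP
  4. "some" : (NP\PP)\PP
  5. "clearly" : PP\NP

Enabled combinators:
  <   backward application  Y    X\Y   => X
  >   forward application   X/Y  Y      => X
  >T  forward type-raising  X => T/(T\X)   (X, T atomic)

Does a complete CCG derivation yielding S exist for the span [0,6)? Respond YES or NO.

YES

[0,6] S   >
  [0,1] "liked" : S/PP
  [1,6] PP   <
    [1,5] NP   <
      [1,3] PP   >
        [1,2] "from" : PP/NP
        [2,3] "which" : NP
      [3,5] NP\PP   <
        [3,4] "here" : PP
        [4,5] "some" : (NP\PP)\PP
    [5,6] "clearly" : PP\NP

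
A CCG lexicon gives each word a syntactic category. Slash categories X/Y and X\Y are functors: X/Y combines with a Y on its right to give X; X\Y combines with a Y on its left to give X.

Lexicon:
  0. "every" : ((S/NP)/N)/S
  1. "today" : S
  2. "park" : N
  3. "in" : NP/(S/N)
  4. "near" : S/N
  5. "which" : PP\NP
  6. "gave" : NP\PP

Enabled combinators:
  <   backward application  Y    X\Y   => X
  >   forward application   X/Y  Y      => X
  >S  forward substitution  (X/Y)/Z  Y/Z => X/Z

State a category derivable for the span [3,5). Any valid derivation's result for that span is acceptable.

NP

[0,7] S   >
  [0,3] S/NP   >
    [0,2] (S/NP)/N   >
      [0,1] "every" : ((S/NP)/N)/S
      [1,2] "today" : S
    [2,3] "park" : N
  [3,7] NP   <
    [3,6] PP   <
      [3,5] NP   >
        [3,4] "in" : NP/(S/N)
        [4,5] "near" : S/N
      [5,6] "which" : PP\NP
    [6,7] "gave" : NP\PP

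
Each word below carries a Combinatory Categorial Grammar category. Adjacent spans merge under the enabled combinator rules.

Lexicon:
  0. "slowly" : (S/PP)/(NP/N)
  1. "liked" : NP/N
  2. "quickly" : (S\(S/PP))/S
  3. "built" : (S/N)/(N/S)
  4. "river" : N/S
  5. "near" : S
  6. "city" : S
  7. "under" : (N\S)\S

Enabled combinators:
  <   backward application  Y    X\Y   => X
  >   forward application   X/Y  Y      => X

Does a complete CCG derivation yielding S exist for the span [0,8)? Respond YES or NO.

[0,8] S   <
  [0,2] S/PP   >
    [0,1] "slowly" : (S/PP)/(NP/N)
    [1,2] "liked" : NP/N
  [2,8] S\(S/PP)   >
    [2,3] "quickly" : (S\(S/PP))/S
    [3,8] S   >
      [3,5] S/N   >
        [3,4] "built" : (S/N)/(N/S)
        [4,5] "river" : N/S
      [5,8] N   <
        [5,6] "near" : S
        [6,8] N\S   <
          [6,7] "city" : S
          [7,8] "under" : (N\S)\S

YES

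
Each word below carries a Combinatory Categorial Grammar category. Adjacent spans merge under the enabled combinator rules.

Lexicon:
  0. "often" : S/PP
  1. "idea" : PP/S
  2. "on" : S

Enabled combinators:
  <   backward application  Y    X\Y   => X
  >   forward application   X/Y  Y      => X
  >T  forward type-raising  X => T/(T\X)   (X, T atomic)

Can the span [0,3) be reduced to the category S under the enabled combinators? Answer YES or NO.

[0,3] S   >
  [0,1] "often" : S/PP
  [1,3] PP   >
    [1,2] "idea" : PP/S
    [2,3] "on" : S

YES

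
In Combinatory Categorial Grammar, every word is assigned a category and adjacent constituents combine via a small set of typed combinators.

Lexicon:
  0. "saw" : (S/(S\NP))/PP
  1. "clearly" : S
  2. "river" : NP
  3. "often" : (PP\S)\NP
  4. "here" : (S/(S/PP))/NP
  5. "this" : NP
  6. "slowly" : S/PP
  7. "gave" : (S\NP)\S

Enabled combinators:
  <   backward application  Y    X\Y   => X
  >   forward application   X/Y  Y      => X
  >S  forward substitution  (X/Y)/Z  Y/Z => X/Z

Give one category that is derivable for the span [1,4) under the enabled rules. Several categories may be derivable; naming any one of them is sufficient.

[0,8] S   >
  [0,4] S/(S\NP)   >
    [0,1] "saw" : (S/(S\NP))/PP
    [1,4] PP   <
      [1,2] "clearly" : S
      [2,4] PP\S   <
        [2,3] "river" : NP
        [3,4] "often" : (PP\S)\NP
  [4,8] S\NP   <
    [4,7] S   >
      [4,6] S/(S/PP)   >
        [4,5] "here" : (S/(S/PP))/NP
        [5,6] "this" : NP
      [6,7] "slowly" : S/PP
    [7,8] "gave" : (S\NP)\S

PP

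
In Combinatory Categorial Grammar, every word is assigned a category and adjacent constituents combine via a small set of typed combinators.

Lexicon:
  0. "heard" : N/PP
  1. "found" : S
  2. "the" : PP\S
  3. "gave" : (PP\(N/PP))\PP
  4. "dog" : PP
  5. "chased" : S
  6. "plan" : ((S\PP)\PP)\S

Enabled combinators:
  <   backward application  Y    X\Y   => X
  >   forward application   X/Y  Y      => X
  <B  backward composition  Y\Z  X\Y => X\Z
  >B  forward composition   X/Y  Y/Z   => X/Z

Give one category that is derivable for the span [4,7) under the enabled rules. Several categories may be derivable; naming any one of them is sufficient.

S\PP

[0,7] S   <
  [0,4] PP   <
    [0,1] "heard" : N/PP
    [1,4] PP\(N/PP)   <
      [1,3] PP   <
        [1,2] "found" : S
        [2,3] "the" : PP\S
      [3,4] "gave" : (PP\(N/PP))\PP
  [4,7] S\PP   <
    [4,5] "dog" : PP
    [5,7] (S\PP)\PP   <
      [5,6] "chased" : S
      [6,7] "plan" : ((S\PP)\PP)\S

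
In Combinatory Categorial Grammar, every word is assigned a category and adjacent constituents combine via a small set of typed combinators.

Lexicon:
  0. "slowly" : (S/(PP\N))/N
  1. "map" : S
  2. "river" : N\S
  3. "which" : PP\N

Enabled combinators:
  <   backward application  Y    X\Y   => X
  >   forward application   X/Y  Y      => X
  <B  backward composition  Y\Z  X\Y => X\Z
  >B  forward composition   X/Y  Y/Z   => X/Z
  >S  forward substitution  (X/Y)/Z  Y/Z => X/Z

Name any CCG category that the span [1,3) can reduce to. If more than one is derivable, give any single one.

[0,4] S   >
  [0,3] S/(PP\N)   >
    [0,1] "slowly" : (S/(PP\N))/N
    [1,3] N   <
      [1,2] "map" : S
      [2,3] "river" : N\S
  [3,4] "which" : PP\N

N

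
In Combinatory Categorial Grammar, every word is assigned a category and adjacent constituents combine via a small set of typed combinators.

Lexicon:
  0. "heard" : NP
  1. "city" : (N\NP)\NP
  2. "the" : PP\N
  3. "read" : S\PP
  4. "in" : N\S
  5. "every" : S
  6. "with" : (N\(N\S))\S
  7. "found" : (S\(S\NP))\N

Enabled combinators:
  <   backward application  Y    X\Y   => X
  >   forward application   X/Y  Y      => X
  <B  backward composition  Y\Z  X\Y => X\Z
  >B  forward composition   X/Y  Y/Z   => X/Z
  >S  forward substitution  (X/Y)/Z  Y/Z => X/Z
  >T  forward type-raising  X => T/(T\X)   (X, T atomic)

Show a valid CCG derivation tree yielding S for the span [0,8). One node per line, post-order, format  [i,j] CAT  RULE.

[0,8] S   <
  [0,4] S\NP   <B
    [0,2] N\NP   <
      [0,1] "heard" : NP
      [1,2] "city" : (N\NP)\NP
    [2,4] S\N   <B
      [2,3] "the" : PP\N
      [3,4] "read" : S\PP
  [4,8] S\(S\NP)   <
    [4,7] N   <
      [4,5] "in" : N\S
      [5,7] N\(N\S)   <
        [5,6] "every" : S
        [6,7] "with" : (N\(N\S))\S
    [7,8] "found" : (S\(S\NP))\N

[0,1] NP  lex  "heard"
[1,2] (N\NP)\NP  lex  "city"
[0,2] N\NP  <  k=1
[2,3] PP\N  lex  "the"
[3,4] S\PP  lex  "read"
[2,4] S\N  <B  k=3
[0,4] S\NP  <B  k=2
[4,5] N\S  lex  "in"
[5,6] S  lex  "every"
[6,7] (N\(N\S))\S  lex  "with"
[5,7] N\(N\S)  <  k=6
[4,7] N  <  k=5
[7,8] (S\(S\NP))\N  lex  "found"
[4,8] S\(S\NP)  <  k=7
[0,8] S  <  k=4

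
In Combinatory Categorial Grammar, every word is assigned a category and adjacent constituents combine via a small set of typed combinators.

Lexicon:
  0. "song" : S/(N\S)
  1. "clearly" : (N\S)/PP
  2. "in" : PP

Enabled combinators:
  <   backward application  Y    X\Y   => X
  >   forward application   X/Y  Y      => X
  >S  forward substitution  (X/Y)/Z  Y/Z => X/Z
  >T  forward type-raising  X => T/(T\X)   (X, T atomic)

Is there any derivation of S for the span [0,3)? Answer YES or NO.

YES

[0,3] S   >
  [0,1] "song" : S/(N\S)
  [1,3] N\S   >
    [1,2] "clearly" : (N\S)/PP
    [2,3] "in" : PP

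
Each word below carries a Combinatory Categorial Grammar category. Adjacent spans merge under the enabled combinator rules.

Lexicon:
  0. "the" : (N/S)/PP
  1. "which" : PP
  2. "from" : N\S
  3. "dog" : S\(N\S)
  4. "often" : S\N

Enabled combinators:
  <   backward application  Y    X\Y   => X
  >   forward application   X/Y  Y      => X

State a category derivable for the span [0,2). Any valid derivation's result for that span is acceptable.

[0,5] S   <
  [0,4] N   >
    [0,2] N/S   >
      [0,1] "the" : (N/S)/PP
      [1,2] "which" : PP
    [2,4] S   <
      [2,3] "from" : N\S
      [3,4] "dog" : S\(N\S)
  [4,5] "often" : S\N

N/S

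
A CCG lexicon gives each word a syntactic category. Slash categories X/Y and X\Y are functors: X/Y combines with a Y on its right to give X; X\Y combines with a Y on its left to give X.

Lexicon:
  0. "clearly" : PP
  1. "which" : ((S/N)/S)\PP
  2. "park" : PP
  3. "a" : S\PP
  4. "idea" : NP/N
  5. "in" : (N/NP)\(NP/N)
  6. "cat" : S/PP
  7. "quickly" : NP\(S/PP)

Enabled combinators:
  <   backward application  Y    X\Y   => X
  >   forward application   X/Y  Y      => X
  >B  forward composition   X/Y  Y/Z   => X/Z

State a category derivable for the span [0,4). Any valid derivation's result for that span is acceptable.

S/N

[0,8] S   >
  [0,4] S/N   >
    [0,2] (S/N)/S   <
      [0,1] "clearly" : PP
      [1,2] "which" : ((S/N)/S)\PP
    [2,4] S   <
      [2,3] "park" : PP
      [3,4] "a" : S\PP
  [4,8] N   >
    [4,6] N/NP   <
      [4,5] "idea" : NP/N
      [5,6] "in" : (N/NP)\(NP/N)
    [6,8] NP   <
      [6,7] "cat" : S/PP
      [7,8] "quickly" : NP\(S/PP)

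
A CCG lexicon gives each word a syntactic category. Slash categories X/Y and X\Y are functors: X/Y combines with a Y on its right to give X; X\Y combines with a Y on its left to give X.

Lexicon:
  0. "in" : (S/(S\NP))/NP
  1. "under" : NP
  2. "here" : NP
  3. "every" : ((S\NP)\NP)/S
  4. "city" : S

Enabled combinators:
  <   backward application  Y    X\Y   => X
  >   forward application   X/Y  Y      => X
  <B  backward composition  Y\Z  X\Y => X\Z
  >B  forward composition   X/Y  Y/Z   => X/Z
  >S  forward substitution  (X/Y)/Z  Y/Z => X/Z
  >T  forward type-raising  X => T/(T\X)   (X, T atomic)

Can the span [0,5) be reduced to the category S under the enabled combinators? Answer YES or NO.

YES

[0,5] S   >
  [0,2] S/(S\NP)   >
    [0,1] "in" : (S/(S\NP))/NP
    [1,2] "under" : NP
  [2,5] S\NP   <
    [2,3] "here" : NP
    [3,5] (S\NP)\NP   >
      [3,4] "every" : ((S\NP)\NP)/S
      [4,5] "city" : S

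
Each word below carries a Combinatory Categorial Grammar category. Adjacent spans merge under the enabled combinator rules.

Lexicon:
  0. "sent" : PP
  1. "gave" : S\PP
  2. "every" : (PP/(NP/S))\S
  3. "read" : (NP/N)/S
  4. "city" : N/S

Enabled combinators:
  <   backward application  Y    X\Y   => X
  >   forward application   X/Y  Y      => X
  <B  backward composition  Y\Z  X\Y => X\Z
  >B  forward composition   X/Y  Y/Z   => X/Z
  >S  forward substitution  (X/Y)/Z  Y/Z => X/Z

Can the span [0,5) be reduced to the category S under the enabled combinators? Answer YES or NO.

NO

PP S\PP (PP/(NP/S))\S (NP/N)/S N/S
CKY chart[0,5] = {PP}; S ∉ chart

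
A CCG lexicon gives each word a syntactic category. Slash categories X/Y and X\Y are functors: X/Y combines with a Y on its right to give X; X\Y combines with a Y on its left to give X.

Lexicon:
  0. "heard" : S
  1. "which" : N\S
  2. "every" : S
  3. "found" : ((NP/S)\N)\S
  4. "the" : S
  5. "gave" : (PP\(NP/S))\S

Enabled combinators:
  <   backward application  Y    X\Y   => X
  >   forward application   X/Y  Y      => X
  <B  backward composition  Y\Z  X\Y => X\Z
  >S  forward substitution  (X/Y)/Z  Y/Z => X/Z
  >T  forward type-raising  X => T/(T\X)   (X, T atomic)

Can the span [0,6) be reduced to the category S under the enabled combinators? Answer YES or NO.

NO

S N\S S ((NP/S)\N)\S S (PP\(NP/S))\S
CKY chart[0,6] = {N/(N\PP), NP/(NP\PP), PP, PP/(PP\PP), S/(S\PP)}; S ∉ chart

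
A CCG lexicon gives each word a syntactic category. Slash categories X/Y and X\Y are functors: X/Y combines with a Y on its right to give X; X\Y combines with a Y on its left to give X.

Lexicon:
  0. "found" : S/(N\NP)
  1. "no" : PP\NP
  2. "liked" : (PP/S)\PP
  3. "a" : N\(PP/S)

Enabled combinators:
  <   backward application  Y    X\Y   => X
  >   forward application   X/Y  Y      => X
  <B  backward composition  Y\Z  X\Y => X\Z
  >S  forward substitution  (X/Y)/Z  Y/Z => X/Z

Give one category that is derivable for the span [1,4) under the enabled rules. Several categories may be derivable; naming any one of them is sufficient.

N\NP

[0,4] S   >
  [0,1] "found" : S/(N\NP)
  [1,4] N\NP   <B
    [1,2] "no" : PP\NP
    [2,4] N\PP   <B
      [2,3] "liked" : (PP/S)\PP
      [3,4] "a" : N\(PP/S)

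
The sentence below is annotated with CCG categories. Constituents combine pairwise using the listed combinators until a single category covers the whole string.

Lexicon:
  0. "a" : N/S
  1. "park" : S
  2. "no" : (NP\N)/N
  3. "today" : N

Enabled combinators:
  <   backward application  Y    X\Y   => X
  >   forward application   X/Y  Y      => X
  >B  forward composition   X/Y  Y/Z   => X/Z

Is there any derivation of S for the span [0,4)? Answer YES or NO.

N/S S (NP\N)/N N
CKY chart[0,4] = {NP}; S ∉ chart

NO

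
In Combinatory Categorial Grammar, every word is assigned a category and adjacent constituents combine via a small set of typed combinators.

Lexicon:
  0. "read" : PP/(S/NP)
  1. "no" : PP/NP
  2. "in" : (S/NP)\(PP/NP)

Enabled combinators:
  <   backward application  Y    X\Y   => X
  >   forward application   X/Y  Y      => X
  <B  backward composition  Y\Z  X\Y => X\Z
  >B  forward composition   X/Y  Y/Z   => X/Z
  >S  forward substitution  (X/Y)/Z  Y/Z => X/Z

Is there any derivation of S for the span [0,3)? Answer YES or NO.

PP/(S/NP) PP/NP (S/NP)\(PP/NP)
CKY chart[0,3] = {PP}; S ∉ chart

NO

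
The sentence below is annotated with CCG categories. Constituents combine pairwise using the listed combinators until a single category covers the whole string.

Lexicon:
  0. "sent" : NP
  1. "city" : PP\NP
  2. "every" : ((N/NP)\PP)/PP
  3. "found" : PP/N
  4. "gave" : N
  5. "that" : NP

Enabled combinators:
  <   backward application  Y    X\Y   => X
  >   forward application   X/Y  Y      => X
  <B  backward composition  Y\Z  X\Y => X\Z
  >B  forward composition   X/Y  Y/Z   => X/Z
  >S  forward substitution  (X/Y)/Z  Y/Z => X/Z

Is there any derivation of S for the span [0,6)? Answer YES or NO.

NO

NP PP\NP ((N/NP)\PP)/PP PP/N N NP
CKY chart[0,6] = {N}; S ∉ chart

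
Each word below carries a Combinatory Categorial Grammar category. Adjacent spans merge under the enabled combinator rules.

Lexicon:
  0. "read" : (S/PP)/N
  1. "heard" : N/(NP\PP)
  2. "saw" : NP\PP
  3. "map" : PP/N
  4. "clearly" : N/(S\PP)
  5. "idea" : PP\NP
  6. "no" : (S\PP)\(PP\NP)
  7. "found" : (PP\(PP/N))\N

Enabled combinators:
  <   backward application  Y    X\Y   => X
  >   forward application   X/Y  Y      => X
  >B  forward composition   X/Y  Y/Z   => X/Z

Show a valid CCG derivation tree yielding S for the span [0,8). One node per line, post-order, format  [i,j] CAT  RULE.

[0,1] (S/PP)/N  lex  "read"
[1,2] N/(NP\PP)  lex  "heard"
[2,3] NP\PP  lex  "saw"
[1,3] N  >  k=2
[0,3] S/PP  >  k=1
[3,4] PP/N  lex  "map"
[4,5] N/(S\PP)  lex  "clearly"
[5,6] PP\NP  lex  "idea"
[6,7] (S\PP)\(PP\NP)  lex  "no"
[5,7] S\PP  <  k=6
[4,7] N  >  k=5
[7,8] (PP\(PP/N))\N  lex  "found"
[4,8] PP\(PP/N)  <  k=7
[3,8] PP  <  k=4
[0,8] S  >  k=3

[0,8] S   >
  [0,3] S/PP   >
    [0,1] "read" : (S/PP)/N
    [1,3] N   >
      [1,2] "heard" : N/(NP\PP)
      [2,3] "saw" : NP\PP
  [3,8] PP   <
    [3,4] "map" : PP/N
    [4,8] PP\(PP/N)   <
      [4,7] N   >
        [4,5] "clearly" : N/(S\PP)
        [5,7] S\PP   <
          [5,6] "idea" : PP\NP
          [6,7] "no" : (S\PP)\(PP\NP)
      [7,8] "found" : (PP\(PP/N))\N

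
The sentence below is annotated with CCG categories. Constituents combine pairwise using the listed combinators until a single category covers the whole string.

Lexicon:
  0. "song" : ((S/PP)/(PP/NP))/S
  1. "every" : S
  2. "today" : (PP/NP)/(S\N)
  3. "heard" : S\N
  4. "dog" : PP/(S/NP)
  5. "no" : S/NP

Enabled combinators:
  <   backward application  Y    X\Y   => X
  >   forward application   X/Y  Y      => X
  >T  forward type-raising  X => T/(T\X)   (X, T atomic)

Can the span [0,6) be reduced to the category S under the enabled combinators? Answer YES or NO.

[0,6] S   >
  [0,4] S/PP   >
    [0,2] (S/PP)/(PP/NP)   >
      [0,1] "song" : ((S/PP)/(PP/NP))/S
      [1,2] "every" : S
    [2,4] PP/NP   >
      [2,3] "today" : (PP/NP)/(S\N)
      [3,4] "heard" : S\N
  [4,6] PP   >
    [4,5] "dog" : PP/(S/NP)
    [5,6] "no" : S/NP

YES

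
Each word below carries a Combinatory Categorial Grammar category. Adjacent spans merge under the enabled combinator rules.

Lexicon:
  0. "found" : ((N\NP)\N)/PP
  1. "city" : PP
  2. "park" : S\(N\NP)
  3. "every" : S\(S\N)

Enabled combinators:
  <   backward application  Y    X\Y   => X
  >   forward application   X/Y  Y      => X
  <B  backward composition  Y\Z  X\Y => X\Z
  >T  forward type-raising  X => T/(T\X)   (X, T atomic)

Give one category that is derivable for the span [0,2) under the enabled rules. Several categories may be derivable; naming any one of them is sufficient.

(N\NP)\N

[0,4] S   <
  [0,3] S\N   <B
    [0,2] (N\NP)\N   >
      [0,1] "found" : ((N\NP)\N)/PP
      [1,2] "city" : PP
    [2,3] "park" : S\(N\NP)
  [3,4] "every" : S\(S\N)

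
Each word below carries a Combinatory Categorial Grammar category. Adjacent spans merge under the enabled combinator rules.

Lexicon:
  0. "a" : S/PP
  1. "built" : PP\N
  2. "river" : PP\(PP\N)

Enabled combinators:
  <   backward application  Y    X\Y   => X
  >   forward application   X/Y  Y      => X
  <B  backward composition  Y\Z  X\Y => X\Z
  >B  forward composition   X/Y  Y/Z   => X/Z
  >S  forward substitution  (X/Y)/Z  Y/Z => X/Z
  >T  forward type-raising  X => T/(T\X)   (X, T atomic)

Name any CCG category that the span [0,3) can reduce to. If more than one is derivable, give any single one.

S

[0,3] S   >
  [0,1] "a" : S/PP
  [1,3] PP   <
    [1,2] "built" : PP\N
    [2,3] "river" : PP\(PP\N)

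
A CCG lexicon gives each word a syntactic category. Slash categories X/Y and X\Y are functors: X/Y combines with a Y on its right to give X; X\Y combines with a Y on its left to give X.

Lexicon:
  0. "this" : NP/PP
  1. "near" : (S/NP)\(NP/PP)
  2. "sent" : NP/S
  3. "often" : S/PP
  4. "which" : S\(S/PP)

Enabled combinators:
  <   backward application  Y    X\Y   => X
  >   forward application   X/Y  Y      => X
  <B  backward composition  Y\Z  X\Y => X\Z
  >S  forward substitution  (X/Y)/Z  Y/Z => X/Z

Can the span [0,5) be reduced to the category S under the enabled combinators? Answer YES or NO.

[0,5] S   >
  [0,2] S/NP   <
    [0,1] "this" : NP/PP
    [1,2] "near" : (S/NP)\(NP/PP)
  [2,5] NP   >
    [2,3] "sent" : NP/S
    [3,5] S   <
      [3,4] "often" : S/PP
      [4,5] "which" : S\(S/PP)

YES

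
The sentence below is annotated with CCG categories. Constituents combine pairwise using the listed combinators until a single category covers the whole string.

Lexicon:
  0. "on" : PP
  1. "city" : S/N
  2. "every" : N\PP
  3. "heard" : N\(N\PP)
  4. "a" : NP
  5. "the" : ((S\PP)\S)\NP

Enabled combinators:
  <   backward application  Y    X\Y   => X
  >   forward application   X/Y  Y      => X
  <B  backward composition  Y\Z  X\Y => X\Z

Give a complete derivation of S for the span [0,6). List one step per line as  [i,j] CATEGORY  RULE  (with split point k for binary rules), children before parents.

[0,6] S   <
  [0,1] "on" : PP
  [1,6] S\PP   <
    [1,4] S   >
      [1,2] "city" : S/N
      [2,4] N   <
        [2,3] "every" : N\PP
        [3,4] "heard" : N\(N\PP)
    [4,6] (S\PP)\S   <
      [4,5] "a" : NP
      [5,6] "the" : ((S\PP)\S)\NP

[0,1] PP  lex  "on"
[1,2] S/N  lex  "city"
[2,3] N\PP  lex  "every"
[3,4] N\(N\PP)  lex  "heard"
[2,4] N  <  k=3
[1,4] S  >  k=2
[4,5] NP  lex  "a"
[5,6] ((S\PP)\S)\NP  lex  "the"
[4,6] (S\PP)\S  <  k=5
[1,6] S\PP  <  k=4
[0,6] S  <  k=1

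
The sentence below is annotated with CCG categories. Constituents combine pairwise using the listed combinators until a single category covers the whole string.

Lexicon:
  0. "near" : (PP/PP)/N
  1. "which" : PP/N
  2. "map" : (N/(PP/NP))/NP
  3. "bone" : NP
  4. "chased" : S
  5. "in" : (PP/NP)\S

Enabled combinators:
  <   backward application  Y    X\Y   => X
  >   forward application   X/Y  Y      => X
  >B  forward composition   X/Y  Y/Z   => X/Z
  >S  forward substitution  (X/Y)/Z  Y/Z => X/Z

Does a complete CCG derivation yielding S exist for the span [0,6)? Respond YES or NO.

NO

(PP/PP)/N PP/N (N/(PP/NP))/NP NP S (PP/NP)\S
CKY chart[0,6] = {PP}; S ∉ chart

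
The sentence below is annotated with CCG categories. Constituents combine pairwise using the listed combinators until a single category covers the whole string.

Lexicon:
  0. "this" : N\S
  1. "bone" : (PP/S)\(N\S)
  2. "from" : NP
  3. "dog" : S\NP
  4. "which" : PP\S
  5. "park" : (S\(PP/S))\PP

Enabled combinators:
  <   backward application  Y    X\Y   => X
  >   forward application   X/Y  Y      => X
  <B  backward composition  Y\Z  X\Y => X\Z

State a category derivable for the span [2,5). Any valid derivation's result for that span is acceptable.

PP

[0,6] S   <
  [0,2] PP/S   <
    [0,1] "this" : N\S
    [1,2] "bone" : (PP/S)\(N\S)
  [2,6] S\(PP/S)   <
    [2,5] PP   <
      [2,4] S   <
        [2,3] "from" : NP
        [3,4] "dog" : S\NP
      [4,5] "which" : PP\S
    [5,6] "park" : (S\(PP/S))\PP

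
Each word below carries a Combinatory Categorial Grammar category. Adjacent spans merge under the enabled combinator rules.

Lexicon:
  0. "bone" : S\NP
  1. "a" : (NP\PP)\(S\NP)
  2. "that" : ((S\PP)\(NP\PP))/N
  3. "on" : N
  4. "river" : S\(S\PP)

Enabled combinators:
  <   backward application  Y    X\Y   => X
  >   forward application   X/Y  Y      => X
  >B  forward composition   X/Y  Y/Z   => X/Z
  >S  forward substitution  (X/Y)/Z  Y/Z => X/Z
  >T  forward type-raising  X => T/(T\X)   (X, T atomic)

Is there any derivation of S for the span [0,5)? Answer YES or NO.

YES

[0,5] S   <
  [0,4] S\PP   <
    [0,2] NP\PP   <
      [0,1] "bone" : S\NP
      [1,2] "a" : (NP\PP)\(S\NP)
    [2,4] (S\PP)\(NP\PP)   >
      [2,3] "that" : ((S\PP)\(NP\PP))/N
      [3,4] "on" : N
  [4,5] "river" : S\(S\PP)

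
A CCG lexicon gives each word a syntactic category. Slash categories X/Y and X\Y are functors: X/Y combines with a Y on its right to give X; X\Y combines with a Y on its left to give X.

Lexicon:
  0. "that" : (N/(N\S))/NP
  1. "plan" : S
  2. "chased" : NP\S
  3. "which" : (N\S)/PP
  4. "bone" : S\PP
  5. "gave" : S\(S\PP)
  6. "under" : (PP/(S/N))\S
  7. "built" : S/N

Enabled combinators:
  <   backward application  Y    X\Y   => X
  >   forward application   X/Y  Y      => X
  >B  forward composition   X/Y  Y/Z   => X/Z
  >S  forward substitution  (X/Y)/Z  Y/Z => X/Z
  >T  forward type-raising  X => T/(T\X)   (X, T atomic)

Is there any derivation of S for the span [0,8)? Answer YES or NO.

NO

(N/(N\S))/NP S NP\S (N\S)/PP S\PP S\(S\PP) (PP/(S/N))\S S/N
CKY chart[0,8] = {N, N/(N\N), N/(PP\PP), NP/(NP\N), PP/(PP\N), S/(S\N)}; S ∉ chart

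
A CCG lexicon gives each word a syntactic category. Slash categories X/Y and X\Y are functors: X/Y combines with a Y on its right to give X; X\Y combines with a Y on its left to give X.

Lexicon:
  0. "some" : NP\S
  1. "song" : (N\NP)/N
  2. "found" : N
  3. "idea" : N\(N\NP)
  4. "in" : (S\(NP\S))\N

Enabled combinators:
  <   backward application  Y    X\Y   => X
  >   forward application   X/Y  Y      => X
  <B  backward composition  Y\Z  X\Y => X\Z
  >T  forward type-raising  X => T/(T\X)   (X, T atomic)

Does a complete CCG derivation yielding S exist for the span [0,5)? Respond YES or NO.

YES

[0,5] S   <
  [0,1] "some" : NP\S
  [1,5] S\(NP\S)   <
    [1,4] N   <
      [1,3] N\NP   >
        [1,2] "song" : (N\NP)/N
        [2,3] "found" : N
      [3,4] "idea" : N\(N\NP)
    [4,5] "in" : (S\(NP\S))\N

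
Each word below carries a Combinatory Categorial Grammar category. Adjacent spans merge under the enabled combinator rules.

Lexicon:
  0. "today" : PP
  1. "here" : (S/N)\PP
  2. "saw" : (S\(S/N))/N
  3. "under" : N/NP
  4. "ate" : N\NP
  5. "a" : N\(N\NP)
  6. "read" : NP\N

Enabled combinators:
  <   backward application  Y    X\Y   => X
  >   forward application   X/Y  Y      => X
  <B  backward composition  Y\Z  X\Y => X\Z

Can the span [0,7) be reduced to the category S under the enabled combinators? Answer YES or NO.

[0,7] S   <
  [0,1] "today" : PP
  [1,7] S\PP   <B
    [1,2] "here" : (S/N)\PP
    [2,7] S\(S/N)   >
      [2,3] "saw" : (S\(S/N))/N
      [3,7] N   >
        [3,4] "under" : N/NP
        [4,7] NP   <
          [4,6] N   <
            [4,5] "ate" : N\NP
            [5,6] "a" : N\(N\NP)
          [6,7] "read" : NP\N

YES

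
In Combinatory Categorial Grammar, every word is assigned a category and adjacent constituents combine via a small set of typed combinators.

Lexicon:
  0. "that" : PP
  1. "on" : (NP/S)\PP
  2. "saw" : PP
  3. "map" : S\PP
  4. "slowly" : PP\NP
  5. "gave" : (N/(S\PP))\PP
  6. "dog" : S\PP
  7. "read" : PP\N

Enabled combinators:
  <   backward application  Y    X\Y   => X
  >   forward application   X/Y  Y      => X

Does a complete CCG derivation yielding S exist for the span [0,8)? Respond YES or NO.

NO

PP (NP/S)\PP PP S\PP PP\NP (N/(S\PP))\PP S\PP PP\N
CKY chart[0,8] = {PP}; S ∉ chart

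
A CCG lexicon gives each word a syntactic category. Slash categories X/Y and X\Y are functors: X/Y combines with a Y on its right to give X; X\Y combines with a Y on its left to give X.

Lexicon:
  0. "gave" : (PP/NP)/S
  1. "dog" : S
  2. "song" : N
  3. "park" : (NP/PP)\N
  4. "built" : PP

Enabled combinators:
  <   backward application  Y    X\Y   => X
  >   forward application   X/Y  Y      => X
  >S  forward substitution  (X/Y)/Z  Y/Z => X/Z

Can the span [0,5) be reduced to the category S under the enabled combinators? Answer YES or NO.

(PP/NP)/S S N (NP/PP)\N PP
CKY chart[0,5] = {PP}; S ∉ chart

NO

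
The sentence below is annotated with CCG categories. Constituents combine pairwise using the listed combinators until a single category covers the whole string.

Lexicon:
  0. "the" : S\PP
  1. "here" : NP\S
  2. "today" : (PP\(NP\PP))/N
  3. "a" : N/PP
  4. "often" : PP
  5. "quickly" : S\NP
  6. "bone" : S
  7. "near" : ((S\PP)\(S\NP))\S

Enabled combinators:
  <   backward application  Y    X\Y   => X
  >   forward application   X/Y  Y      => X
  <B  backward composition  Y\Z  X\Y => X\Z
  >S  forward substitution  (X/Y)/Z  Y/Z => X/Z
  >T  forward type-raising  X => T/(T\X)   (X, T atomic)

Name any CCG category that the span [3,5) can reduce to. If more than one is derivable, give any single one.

N

[0,8] S   <
  [0,5] PP   <
    [0,2] NP\PP   <B
      [0,1] "the" : S\PP
      [1,2] "here" : NP\S
    [2,5] PP\(NP\PP)   >
      [2,3] "today" : (PP\(NP\PP))/N
      [3,5] N   >
        [3,4] "a" : N/PP
        [4,5] "often" : PP
  [5,8] S\PP   <
    [5,6] "quickly" : S\NP
    [6,8] (S\PP)\(S\NP)   <
      [6,7] "bone" : S
      [7,8] "near" : ((S\PP)\(S\NP))\S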